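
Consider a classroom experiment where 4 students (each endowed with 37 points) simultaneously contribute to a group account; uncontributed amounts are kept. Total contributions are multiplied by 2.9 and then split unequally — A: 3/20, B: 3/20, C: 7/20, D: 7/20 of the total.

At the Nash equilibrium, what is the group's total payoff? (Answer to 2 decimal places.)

Player j's private return per contributed unit is 2.9 × (j's share). Contributing is weakly dominant for j when that share is at least 1/2.9 = 0.3448, and contributing 0 is dominant otherwise.
C and D are above the threshold, contributing 37 each; the remaining 2 contribute 0. Total contributed: 74.
The group account pays out 2.9 × 74 = 214.60 in total (split across the unequal shares, but the aggregate is all that matters for the group sum).
The 2 free-riders keep 37 each, adding 74. Group total = 74 + 214.60 = 288.60.

288.60 points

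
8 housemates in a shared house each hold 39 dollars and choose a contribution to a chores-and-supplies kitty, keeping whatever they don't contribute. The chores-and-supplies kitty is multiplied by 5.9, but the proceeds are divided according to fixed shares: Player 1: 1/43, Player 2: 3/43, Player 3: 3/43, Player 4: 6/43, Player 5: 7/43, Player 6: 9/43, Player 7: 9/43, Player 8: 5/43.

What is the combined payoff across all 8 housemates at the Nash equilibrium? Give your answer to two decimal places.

694.20 dollars

Player j's private return per contributed unit is 5.9 × (j's share). Contributing is weakly dominant for j when that share is at least 1/5.9 = 0.1695, and contributing 0 is dominant otherwise.
Player 6 and Player 7 clear that bar, contributing 39 each; the remaining 6 contribute 0. Total contributed: 78.
The chores-and-supplies kitty pays out 5.9 × 78 = 460.20 in total (split across the unequal shares, but the aggregate is all that matters for the group sum).
The 6 free-riders keep 39 each, adding 234. Group total = 234 + 460.20 = 694.20.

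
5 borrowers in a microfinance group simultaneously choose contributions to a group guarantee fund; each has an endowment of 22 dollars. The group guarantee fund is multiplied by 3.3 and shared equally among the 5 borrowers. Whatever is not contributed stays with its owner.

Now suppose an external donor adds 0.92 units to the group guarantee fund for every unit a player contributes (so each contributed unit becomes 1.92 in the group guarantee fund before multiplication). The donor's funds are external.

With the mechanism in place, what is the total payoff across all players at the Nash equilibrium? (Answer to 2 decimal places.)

696.96 dollars

Under the mechanism each unit contributed yields 3.3 × 1.92 / 5 = 1.2672 back to its contributor per unit of net cost, which exceeds 1, making full contribution the dominant choice for everyone.
So the Nash equilibrium is full contribution by all 5; the group earns 3.3 × 1.92 × 110 = 696.96.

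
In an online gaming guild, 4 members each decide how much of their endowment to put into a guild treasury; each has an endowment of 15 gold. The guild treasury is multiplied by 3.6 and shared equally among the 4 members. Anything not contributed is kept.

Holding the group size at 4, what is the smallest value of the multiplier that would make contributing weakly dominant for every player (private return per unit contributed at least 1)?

A contributed unit returns (multiplier)/4 to its contributor.
This reaches 1 exactly when the multiplier is 4.

4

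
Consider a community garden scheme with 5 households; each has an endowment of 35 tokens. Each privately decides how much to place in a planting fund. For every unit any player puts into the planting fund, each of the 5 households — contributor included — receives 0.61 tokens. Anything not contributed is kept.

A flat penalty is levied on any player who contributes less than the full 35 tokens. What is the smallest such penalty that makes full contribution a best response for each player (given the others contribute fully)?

13.65 tokens

Given the others contribute fully, the best deviation is to contribute 0 (any partial contribution still incurs the fine and gives up units whose private return 0.61 is below 1).
Deviating from 35 to 0 saves 35 tokens but forfeits the deviator's share of the drop in the planting fund: 0.61 × 35 = 21.35.
So the deviation gain is 35 − 21.35 = 13.65, and the fine must be at least 13.65 tokens to wipe it out.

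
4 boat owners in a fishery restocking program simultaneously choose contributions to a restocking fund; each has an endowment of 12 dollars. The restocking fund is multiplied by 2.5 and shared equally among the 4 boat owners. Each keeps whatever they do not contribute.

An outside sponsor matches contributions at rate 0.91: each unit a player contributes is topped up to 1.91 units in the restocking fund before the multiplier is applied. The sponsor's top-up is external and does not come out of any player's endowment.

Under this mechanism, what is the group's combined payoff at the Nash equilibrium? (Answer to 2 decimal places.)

229.20 dollars

The effective private return per unit is now 2.5 × 1.91 / 4 = 1.1938 > 1, so every player's dominant strategy flips to full contribution.
So the Nash equilibrium is full contribution by all 4; the group earns 2.5 × 1.91 × 48 = 229.20.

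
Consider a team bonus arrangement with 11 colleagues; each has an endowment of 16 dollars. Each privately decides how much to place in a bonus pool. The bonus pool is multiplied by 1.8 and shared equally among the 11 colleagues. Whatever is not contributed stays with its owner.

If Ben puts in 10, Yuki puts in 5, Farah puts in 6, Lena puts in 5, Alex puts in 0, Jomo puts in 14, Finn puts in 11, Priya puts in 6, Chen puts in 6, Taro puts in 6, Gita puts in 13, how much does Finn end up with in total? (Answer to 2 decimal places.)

Total contributed: 10 + 5 + 6 + 5 + 0 + 14 + 11 + 6 + 6 + 6 + 13 = 82.
Each receives 1.8 × 82 / 11 = 13.42 from the bonus pool.
Finn keeps 16 − 11 = 5, so Finn's payoff is 5 + 13.42 = 18.42.

18.42 dollars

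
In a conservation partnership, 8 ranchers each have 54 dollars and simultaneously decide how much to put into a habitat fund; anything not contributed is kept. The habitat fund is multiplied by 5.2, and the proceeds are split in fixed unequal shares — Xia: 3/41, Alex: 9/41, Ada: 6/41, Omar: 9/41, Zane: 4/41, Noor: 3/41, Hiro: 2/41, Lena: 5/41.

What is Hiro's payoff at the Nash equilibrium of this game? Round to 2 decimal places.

Each unit j contributes comes back to j as 5.2 × (j's share), so j prefers to contribute only if that share exceeds 1/5.2 = 0.1923; otherwise keeping the unit dominates.
The shares above 0.1923 belong to Alex and Omar, contributing 54 each; the remaining 6 contribute 0. Total contributed: 108.
Hiro keeps 54 and receives 5.2 × 108 × 2/41 = 27.40 from the habitat fund, for a payoff of 81.40.

81.40 dollars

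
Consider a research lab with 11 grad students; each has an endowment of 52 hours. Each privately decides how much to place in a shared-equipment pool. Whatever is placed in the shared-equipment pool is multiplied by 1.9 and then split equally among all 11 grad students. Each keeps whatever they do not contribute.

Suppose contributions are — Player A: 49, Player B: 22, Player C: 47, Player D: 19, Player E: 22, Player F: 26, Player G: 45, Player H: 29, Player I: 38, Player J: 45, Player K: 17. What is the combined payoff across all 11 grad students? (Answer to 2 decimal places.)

895.10 hours

Total contributed: 49 + 22 + 47 + 19 + 22 + 26 + 45 + 29 + 38 + 45 + 17 = 359; total kept: 11 × 52 − 359 = 213.
The shared-equipment pool pays out 1.9 × 359 = 682.10 in aggregate.
Group total = 213 + 682.10 = 895.10.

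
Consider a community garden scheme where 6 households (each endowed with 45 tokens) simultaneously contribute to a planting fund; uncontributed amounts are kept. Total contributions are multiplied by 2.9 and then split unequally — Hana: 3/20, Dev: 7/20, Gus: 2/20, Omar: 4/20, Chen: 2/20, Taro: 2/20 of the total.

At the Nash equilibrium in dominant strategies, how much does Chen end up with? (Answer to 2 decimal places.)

58.05 tokens

A player with share s gets back 2.9·s per unit contributed, so full contribution is dominant for anyone with s > 1/2.9 = 0.3448 and zero contribution is dominant for anyone below.
Only Dev (7/20) clears that bar, contributing 45; the remaining 5 contribute 0. Total contributed: 45.
Chen keeps 45 and receives 2.9 × 45 × 2/20 = 13.05 from the planting fund, for a payoff of 58.05.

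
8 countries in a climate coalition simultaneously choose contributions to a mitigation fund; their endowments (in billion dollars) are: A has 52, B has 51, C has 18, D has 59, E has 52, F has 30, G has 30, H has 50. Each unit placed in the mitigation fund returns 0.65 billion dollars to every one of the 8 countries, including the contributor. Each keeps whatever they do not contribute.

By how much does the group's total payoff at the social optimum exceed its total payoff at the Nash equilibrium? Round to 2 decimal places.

1436.40 billion dollars

The private return per contributed unit is 0.65 < 1 for everyone, so the Nash equilibrium is zero contribution and the group total is Σ E_j = 52 + 51 + 18 + 59 + 52 + 30 + 30 + 50 = 342.
Each contributed unit returns 5.200 to the group, so the social optimum is full contribution by everyone: group total = 5.200 × 342 = 1778.40.
Efficiency loss = (5.200 − 1) × 342 = 1436.40.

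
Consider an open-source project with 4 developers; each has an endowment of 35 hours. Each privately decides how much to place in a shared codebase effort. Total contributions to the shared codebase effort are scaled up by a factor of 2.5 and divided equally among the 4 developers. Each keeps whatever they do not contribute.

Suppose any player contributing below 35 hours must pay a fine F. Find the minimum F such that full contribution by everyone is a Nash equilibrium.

13.13 hours

Given the others contribute fully, the best deviation is to contribute 0 (any partial contribution still incurs the fine and gives up units whose private return 0.6250 is below 1).
Deviating from 35 to 0 saves 35 hours but forfeits the deviator's share of the drop in the shared codebase effort: 2.5/4 × 35 = 21.87.
So the deviation gain is 35 − 21.87 = 13.13, and the fine must be at least 13.13 hours to wipe it out.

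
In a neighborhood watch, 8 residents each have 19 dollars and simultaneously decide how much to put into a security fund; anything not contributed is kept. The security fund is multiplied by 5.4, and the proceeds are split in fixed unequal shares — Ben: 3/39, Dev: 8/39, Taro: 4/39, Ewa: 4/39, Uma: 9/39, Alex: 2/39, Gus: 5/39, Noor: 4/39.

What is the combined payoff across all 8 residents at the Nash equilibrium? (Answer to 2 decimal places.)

For player j, contributing a unit is worthwhile iff 5.4 × (j's share) ≥ 1, i.e. iff j's share is at least 0.1852.
Dev and Uma clear that bar, contributing 19 each; the remaining 6 contribute 0. Total contributed: 38.
The security fund pays out 5.4 × 38 = 205.20 in total (split across the unequal shares, but the aggregate is all that matters for the group sum).
The 6 free-riders keep 19 each, adding 114. Group total = 114 + 205.20 = 319.20.

319.20 dollars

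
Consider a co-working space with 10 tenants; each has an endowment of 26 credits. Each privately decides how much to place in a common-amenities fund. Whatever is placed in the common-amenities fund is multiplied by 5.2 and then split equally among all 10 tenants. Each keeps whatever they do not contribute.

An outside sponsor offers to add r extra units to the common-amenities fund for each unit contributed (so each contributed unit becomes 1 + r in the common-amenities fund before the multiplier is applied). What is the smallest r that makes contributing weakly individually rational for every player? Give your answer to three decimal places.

0.923

With matching at rate r, one contributed unit becomes (1 + r) in the common-amenities fund and returns 5.2 × (1 + r) / 10 to the contributor.
Setting this equal to 1: 1 + r = 10/5.2 = 1.9231.
So the minimum matching rate is r = 1.9231 − 1 = 0.923.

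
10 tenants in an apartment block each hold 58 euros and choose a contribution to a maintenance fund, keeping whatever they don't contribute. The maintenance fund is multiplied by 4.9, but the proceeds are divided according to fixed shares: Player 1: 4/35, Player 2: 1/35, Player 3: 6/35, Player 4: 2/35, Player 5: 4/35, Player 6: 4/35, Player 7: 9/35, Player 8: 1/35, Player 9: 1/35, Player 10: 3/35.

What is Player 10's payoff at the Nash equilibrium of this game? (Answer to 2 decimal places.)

82.36 euros

For player j, contributing a unit is worthwhile iff 4.9 × (j's share) ≥ 1, i.e. iff j's share is at least 0.2041.
The only share above 0.2041 is Player 7's 9/35, contributing 58; the remaining 9 contribute 0. Total contributed: 58.
Player 10 keeps 58 and receives 4.9 × 58 × 3/35 = 24.36 from the maintenance fund, for a payoff of 82.36.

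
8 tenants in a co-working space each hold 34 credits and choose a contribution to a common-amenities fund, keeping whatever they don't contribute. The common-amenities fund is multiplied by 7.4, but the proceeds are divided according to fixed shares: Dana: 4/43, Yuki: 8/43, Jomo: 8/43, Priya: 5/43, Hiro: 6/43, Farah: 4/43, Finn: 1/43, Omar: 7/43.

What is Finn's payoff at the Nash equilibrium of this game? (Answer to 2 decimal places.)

57.40 credits

A player with share s gets back 7.4·s per unit contributed, so full contribution is dominant for anyone with s > 1/7.4 = 0.1351 and zero contribution is dominant for anyone below.
Yuki, Jomo, Hiro and Omar clear that bar, contributing 34 each; the remaining 4 contribute 0. Total contributed: 136.
Finn keeps 34 and receives 7.4 × 136 × 1/43 = 23.40 from the common-amenities fund, for a payoff of 57.40.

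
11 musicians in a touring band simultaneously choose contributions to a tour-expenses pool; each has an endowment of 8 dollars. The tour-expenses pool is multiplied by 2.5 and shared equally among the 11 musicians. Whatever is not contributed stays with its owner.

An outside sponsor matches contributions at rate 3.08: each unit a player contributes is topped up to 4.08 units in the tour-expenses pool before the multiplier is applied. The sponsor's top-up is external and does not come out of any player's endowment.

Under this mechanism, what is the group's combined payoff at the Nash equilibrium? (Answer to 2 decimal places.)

The effective private return is 2.5 × 4.08 / 11 = 0.9273, which is still under 1, so the mechanism doesn't change anyone's dominant strategy: zero contribution.
Everyone keeps their endowment and the group total is 11 × 8 = 88.

88.00 dollars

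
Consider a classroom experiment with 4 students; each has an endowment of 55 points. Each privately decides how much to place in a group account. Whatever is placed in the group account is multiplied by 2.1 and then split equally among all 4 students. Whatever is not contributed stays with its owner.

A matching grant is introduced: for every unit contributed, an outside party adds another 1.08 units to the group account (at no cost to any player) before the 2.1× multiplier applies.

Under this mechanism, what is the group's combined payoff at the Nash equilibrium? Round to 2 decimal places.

The effective private return per unit is now 2.1 × 2.08 / 4 = 1.0920 > 1, so every player's dominant strategy flips to full contribution.
At the Nash equilibrium everyone contributes 55. Group total payoff = 2.1 × 2.08 × 220 = 960.96.

960.96 points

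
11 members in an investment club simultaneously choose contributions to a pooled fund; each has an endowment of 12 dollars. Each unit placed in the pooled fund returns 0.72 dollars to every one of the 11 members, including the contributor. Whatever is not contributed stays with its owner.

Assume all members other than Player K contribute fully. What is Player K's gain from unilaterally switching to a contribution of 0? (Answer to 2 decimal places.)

Switching from a contribution of 12 to 0 lets Player K keep an extra 12 dollars, but lowers the pooled fund by 12, which costs Player K their own share of that drop: 0.72 × 12 = 8.64.
Net gain = 12 − 8.64 = 3.36. The private return per contributed unit (0.72) is below 1, so free-riding is indeed the best response regardless of what the others do.

3.36 dollars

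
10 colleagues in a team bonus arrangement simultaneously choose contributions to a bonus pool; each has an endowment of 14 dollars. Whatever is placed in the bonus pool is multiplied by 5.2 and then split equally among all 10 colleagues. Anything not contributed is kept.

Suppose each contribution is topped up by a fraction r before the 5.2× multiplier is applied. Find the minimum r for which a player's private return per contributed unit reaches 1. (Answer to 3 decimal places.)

With matching at rate r, one contributed unit becomes (1 + r) in the bonus pool and returns 5.2 × (1 + r) / 10 to the contributor.
Setting this equal to 1: 1 + r = 10/5.2 = 1.9231.
So the minimum matching rate is r = 1.9231 − 1 = 0.923.

0.923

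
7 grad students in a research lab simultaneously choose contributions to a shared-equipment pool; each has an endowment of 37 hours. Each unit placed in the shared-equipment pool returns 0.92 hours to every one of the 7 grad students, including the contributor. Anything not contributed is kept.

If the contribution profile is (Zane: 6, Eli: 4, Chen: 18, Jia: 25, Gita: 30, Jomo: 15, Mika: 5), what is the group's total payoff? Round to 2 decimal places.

819.32 hours

Total contributed: 6 + 4 + 18 + 25 + 30 + 15 + 5 = 103; total kept: 7 × 37 − 103 = 156.
The shared-equipment pool pays out 0.92 × 7 × 103 = 663.32 in aggregate.
Group total = 156 + 663.32 = 819.32.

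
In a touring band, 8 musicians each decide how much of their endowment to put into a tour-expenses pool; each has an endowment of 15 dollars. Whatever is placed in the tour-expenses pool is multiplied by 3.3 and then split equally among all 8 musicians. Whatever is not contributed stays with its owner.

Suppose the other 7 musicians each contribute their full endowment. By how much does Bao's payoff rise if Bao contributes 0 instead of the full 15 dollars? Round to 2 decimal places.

Switching from a contribution of 15 to 0 lets Bao keep an extra 15 dollars, but lowers the tour-expenses pool by 15, which costs Bao their own share of that drop: 3.3/8 × 15 = 6.19.
Net gain = 15 − 6.19 = 8.81. The private return per contributed unit (0.4125) is below 1, so free-riding is indeed the best response regardless of what the others do.

8.81 dollars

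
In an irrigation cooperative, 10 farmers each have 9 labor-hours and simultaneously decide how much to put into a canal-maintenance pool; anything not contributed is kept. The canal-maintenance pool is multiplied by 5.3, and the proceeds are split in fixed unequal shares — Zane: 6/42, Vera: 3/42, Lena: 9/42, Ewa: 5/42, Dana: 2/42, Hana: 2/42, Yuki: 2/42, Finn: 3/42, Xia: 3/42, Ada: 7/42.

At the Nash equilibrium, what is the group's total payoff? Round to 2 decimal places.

128.70 labor-hours

For player j, contributing a unit is worthwhile iff 5.3 × (j's share) ≥ 1, i.e. iff j's share is at least 0.1887.
Only Lena (9/42) clears that bar, contributing 9; the remaining 9 contribute 0. Total contributed: 9.
The canal-maintenance pool pays out 5.3 × 9 = 47.70 in total (split across the unequal shares, but the aggregate is all that matters for the group sum).
The 9 free-riders keep 9 each, adding 81. Group total = 81 + 47.70 = 128.70.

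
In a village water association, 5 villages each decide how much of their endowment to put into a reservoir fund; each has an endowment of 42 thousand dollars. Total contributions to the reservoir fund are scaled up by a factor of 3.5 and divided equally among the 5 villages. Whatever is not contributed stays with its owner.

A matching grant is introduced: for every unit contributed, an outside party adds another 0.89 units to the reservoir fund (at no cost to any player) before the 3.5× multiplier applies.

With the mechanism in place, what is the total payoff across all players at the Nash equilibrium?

With the mechanism, a contributed unit returns 3.5 × 1.89 / 5 = 1.3230 per unit of net cost to the contributor — now above 1 — so contributing fully is weakly dominant for every player.
So the Nash equilibrium is full contribution by all 5; the group earns 3.5 × 1.89 × 210 = 1389.15.

1389.15 thousand dollars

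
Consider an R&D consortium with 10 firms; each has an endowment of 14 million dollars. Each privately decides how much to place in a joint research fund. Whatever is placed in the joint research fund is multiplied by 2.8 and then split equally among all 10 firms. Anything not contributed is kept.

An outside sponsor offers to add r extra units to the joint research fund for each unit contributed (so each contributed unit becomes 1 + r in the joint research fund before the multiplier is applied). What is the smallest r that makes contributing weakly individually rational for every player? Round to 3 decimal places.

With matching at rate r, one contributed unit becomes (1 + r) in the joint research fund and returns 2.8 × (1 + r) / 10 to the contributor.
Setting this equal to 1: 1 + r = 10/2.8 = 3.5714.
So the minimum matching rate is r = 3.5714 − 1 = 2.571.

2.571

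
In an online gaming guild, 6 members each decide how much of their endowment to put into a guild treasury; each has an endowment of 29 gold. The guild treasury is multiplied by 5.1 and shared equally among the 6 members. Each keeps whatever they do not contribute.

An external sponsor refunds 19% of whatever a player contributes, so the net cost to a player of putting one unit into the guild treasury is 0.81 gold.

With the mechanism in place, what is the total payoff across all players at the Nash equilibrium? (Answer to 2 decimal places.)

920.46 gold

Under the mechanism each unit contributed yields (5.1/6) / 0.81 = 1.0494 back to its contributor per unit of net cost, which exceeds 1, making full contribution the dominant choice for everyone.
So the Nash equilibrium is full contribution by all 6; the group earns 6 × (29 × 0.19 + 5.1 × 29) = 920.46.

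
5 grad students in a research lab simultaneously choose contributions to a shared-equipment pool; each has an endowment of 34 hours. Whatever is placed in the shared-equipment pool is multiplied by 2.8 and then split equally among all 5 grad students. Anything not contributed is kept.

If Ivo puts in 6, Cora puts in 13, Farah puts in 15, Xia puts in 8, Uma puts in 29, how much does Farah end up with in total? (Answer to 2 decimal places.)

58.76 hours

Total contributed: 6 + 13 + 15 + 8 + 29 = 71.
Each receives 2.8 × 71 / 5 = 39.76 from the shared-equipment pool.
Farah keeps 34 − 15 = 19, so Farah's payoff is 19 + 39.76 = 58.76.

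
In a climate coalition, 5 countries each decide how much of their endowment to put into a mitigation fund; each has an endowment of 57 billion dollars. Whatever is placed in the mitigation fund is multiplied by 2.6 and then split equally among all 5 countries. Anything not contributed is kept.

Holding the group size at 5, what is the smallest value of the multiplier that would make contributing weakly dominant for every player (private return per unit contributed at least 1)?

5

A contributed unit returns (multiplier)/5 to its contributor.
This reaches 1 exactly when the multiplier is 5.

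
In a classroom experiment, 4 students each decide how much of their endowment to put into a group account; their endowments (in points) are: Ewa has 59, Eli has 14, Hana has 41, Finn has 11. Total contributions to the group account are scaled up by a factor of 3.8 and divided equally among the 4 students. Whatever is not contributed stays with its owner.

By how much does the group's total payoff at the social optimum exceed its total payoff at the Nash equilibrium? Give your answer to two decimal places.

The private return per contributed unit is 3.8/4 = 0.9500 < 1 for every player regardless of endowment, so the Nash equilibrium is zero contribution and the group total is Σ E_j = 59 + 14 + 41 + 11 = 125.
Each contributed unit returns 3.800 to the group, so the social optimum is full contribution by everyone: group total = 3.800 × 125 = 475.00.
Efficiency loss = (3.800 − 1) × 125 = 350.00.

350.00 points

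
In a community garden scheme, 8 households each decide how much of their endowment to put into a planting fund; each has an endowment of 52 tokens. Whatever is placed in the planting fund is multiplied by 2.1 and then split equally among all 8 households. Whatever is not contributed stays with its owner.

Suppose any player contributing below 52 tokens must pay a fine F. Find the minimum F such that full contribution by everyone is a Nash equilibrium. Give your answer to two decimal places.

Given the others contribute fully, the best deviation is to contribute 0 (any partial contribution still incurs the fine and gives up units whose private return 0.2625 is below 1).
Deviating from 52 to 0 saves 52 tokens but forfeits the deviator's share of the drop in the planting fund: 2.1/8 × 52 = 13.65.
So the deviation gain is 52 − 13.65 = 38.35, and the fine must be at least 38.35 tokens to wipe it out.

38.35 tokens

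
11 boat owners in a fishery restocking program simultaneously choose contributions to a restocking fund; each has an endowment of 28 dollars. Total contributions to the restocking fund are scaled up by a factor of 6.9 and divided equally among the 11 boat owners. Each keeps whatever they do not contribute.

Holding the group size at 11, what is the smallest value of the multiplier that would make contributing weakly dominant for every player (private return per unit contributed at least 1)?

A contributed unit returns (multiplier)/11 to its contributor.
This reaches 1 exactly when the multiplier is 11.

11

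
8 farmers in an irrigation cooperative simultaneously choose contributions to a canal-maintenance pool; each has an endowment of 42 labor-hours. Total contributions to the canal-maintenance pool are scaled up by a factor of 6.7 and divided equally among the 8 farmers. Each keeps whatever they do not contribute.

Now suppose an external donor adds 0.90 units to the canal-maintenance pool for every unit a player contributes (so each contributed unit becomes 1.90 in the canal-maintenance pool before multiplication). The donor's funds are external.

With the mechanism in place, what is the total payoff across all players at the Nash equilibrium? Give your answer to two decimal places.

4277.28 labor-hours

Under the mechanism each unit contributed yields 6.7 × 1.90 / 8 = 1.5913 back to its contributor per unit of net cost, which exceeds 1, making full contribution the dominant choice for everyone.
So the Nash equilibrium is full contribution by all 8; the group earns 6.7 × 1.90 × 336 = 4277.28.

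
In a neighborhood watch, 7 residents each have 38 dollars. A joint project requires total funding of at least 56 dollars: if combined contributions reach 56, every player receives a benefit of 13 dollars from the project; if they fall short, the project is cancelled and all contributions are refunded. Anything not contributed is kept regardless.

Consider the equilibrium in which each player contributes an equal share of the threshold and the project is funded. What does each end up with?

Equal share of the threshold: 56/7 = 8.
At this profile no one gains by cutting their contribution: any cut drops the total below 56, the project is cancelled, contributions are refunded, and the deviator ends with 38, which is less than 38 − 8 + 13 = 43. Contributing more than 8 just wastes the excess. So contributing exactly 8 is a best response.
Each player's payoff: 38 − 8 + 13 = 43.

43 dollars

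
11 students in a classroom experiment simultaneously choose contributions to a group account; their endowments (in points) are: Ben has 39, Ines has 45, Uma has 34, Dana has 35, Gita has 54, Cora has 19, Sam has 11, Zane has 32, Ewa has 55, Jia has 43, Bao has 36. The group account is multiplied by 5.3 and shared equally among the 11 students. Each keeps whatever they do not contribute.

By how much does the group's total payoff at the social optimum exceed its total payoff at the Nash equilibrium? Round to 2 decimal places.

1732.90 points

The private return per contributed unit is 5.3/11 = 0.4818 < 1 for every player regardless of endowment, so the Nash equilibrium is zero contribution and the group total is Σ E_j = 39 + 45 + 34 + 35 + 54 + 19 + 11 + 32 + 55 + 43 + 36 = 403.
Each contributed unit returns 5.300 to the group, so the social optimum is full contribution by everyone: group total = 5.300 × 403 = 2135.90.
Efficiency loss = (5.300 − 1) × 403 = 1732.90.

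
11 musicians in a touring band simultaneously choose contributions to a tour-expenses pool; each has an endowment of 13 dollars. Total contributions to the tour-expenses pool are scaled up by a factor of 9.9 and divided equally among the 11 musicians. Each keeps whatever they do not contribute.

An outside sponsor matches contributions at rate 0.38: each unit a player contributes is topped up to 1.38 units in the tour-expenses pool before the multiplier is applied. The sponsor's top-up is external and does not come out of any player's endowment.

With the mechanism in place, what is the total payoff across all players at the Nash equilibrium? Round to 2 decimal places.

1953.67 dollars

The effective private return per unit is now 9.9 × 1.38 / 11 = 1.2420 > 1, so every player's dominant strategy flips to full contribution.
At the Nash equilibrium everyone contributes 13. Group total payoff = 9.9 × 1.38 × 143 = 1953.67.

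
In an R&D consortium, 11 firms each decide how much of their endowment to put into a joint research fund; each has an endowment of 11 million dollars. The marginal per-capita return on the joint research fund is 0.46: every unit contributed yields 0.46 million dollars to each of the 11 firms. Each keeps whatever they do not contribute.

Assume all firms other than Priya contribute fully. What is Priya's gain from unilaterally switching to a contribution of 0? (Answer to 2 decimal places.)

5.94 million dollars

Switching from a contribution of 11 to 0 lets Priya keep an extra 11 million dollars, but lowers the joint research fund by 11, which costs Priya their own share of that drop: 0.46 × 11 = 5.06.
Net gain = 11 − 5.06 = 5.94. The private return per contributed unit (0.46) is below 1, so free-riding is indeed the best response regardless of what the others do.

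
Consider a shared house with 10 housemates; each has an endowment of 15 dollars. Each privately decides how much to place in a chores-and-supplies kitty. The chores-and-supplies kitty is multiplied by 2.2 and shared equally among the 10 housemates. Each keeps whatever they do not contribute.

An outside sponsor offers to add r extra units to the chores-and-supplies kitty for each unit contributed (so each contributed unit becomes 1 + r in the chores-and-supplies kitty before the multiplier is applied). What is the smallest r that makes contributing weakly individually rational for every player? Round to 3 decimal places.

With matching at rate r, one contributed unit becomes (1 + r) in the chores-and-supplies kitty and returns 2.2 × (1 + r) / 10 to the contributor.
Setting this equal to 1: 1 + r = 10/2.2 = 4.5455.
So the minimum matching rate is r = 4.5455 − 1 = 3.545.

3.545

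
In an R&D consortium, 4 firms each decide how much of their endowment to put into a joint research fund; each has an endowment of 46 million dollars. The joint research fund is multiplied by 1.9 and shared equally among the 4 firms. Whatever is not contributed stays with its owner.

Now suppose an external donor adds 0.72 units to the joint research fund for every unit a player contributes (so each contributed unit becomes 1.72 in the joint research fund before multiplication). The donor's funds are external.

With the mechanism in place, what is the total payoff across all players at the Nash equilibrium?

Even with the mechanism, each unit contributed returns only 1.9 × 1.72 / 4 = 0.8170 per unit of net cost, so contributing nothing is still dominant.
Everyone keeps their endowment and the group total is 4 × 46 = 184.

184.00 million dollars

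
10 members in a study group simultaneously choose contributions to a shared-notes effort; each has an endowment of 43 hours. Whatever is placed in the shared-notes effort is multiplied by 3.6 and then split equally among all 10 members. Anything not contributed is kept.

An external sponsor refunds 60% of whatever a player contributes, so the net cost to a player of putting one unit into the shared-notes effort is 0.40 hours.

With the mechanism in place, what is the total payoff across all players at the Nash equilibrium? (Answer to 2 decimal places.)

430.00 hours

The effective private return is (3.6/10) / 0.40 = 0.9000, which is still under 1, so the mechanism doesn't change anyone's dominant strategy: zero contribution.
At the Nash equilibrium no one contributes; group total payoff = 10 × 43 = 430.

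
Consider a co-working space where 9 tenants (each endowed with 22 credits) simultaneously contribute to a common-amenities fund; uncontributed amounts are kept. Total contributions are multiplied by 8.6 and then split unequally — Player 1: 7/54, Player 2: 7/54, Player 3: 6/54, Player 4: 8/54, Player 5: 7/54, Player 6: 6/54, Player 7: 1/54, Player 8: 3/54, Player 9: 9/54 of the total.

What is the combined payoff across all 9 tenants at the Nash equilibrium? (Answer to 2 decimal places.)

A player with share s gets back 8.6·s per unit contributed, so full contribution is dominant for anyone with s > 1/8.6 = 0.1163 and zero contribution is dominant for anyone below.
Player 1, Player 2, Player 4, Player 5 and Player 9 clear that bar, contributing 22 each; the remaining 4 contribute 0. Total contributed: 110.
The common-amenities fund pays out 8.6 × 110 = 946.00 in total (split across the unequal shares, but the aggregate is all that matters for the group sum).
The 4 free-riders keep 22 each, adding 88. Group total = 88 + 946.00 = 1034.00.

1034.00 credits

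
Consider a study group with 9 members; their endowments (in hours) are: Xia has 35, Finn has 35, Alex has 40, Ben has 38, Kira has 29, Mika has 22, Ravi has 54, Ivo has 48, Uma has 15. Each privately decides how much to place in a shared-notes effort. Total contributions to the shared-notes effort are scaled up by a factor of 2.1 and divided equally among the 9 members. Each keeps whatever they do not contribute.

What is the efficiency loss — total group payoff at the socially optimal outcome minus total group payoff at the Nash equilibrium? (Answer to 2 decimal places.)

347.60 hours

The private return per contributed unit is 2.1/9 = 0.2333 < 1 for every player regardless of endowment, so the Nash equilibrium is zero contribution and the group total is Σ E_j = 35 + 35 + 40 + 38 + 29 + 22 + 54 + 48 + 15 = 316.
Each contributed unit returns 2.100 to the group, so the social optimum is full contribution by everyone: group total = 2.100 × 316 = 663.60.
Efficiency loss = (2.100 − 1) × 316 = 347.60.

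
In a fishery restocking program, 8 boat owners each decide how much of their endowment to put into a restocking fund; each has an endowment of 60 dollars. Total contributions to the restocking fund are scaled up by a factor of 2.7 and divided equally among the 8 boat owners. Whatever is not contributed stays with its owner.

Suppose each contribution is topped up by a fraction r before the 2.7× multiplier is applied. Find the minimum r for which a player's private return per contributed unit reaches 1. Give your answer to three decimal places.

With matching at rate r, one contributed unit becomes (1 + r) in the restocking fund and returns 2.7 × (1 + r) / 8 to the contributor.
Setting this equal to 1: 1 + r = 8/2.7 = 2.9630.
So the minimum matching rate is r = 2.9630 − 1 = 1.963.

1.963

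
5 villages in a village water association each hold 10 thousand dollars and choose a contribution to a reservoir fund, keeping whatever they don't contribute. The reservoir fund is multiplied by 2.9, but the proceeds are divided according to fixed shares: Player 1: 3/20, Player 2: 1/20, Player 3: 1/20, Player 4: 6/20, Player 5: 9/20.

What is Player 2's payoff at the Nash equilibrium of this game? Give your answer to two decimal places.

11.45 thousand dollars

Each unit j contributes comes back to j as 2.9 × (j's share), so j prefers to contribute only if that share exceeds 1/2.9 = 0.3448; otherwise keeping the unit dominates.
Only Player 5 (9/20) clears that bar, contributing 10; the remaining 4 contribute 0. Total contributed: 10.
Player 2 keeps 10 and receives 2.9 × 10 × 1/20 = 1.45 from the reservoir fund, for a payoff of 11.45.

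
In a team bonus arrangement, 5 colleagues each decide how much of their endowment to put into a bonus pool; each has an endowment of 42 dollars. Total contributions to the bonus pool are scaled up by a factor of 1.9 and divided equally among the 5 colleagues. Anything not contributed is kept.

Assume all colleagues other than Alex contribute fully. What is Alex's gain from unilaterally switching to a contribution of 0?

26.04 dollars

Switching from a contribution of 42 to 0 lets Alex keep an extra 42 dollars, but lowers the bonus pool by 42, which costs Alex their own share of that drop: 1.9/5 × 42 = 15.96.
Net gain = 42 − 15.96 = 26.04. The private return per contributed unit (0.3800) is below 1, so free-riding is indeed the best response regardless of what the others do.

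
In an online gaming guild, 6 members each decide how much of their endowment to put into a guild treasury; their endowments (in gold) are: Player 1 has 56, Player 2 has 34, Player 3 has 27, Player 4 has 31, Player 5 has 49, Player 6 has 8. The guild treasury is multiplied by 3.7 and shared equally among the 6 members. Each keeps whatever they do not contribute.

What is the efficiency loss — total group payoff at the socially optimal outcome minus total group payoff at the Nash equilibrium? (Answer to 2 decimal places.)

553.50 gold

The private return per contributed unit is 3.7/6 = 0.6167 < 1 for every player regardless of endowment, so the Nash equilibrium is zero contribution and the group total is Σ E_j = 56 + 34 + 27 + 31 + 49 + 8 = 205.
Each contributed unit returns 3.700 to the group, so the social optimum is full contribution by everyone: group total = 3.700 × 205 = 758.50.
Efficiency loss = (3.700 − 1) × 205 = 553.50.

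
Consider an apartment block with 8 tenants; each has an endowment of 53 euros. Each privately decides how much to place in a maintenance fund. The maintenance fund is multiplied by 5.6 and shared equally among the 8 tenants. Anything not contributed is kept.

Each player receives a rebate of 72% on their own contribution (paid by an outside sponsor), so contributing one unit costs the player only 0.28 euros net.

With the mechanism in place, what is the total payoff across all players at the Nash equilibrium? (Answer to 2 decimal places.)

2679.68 euros

With the mechanism, a contributed unit returns (5.6/8) / 0.28 = 2.5000 per unit of net cost to the contributor — now above 1 — so contributing fully is weakly dominant for every player.
At the Nash equilibrium everyone contributes 53. Group total payoff = 8 × (53 × 0.72 + 5.6 × 53) = 2679.68.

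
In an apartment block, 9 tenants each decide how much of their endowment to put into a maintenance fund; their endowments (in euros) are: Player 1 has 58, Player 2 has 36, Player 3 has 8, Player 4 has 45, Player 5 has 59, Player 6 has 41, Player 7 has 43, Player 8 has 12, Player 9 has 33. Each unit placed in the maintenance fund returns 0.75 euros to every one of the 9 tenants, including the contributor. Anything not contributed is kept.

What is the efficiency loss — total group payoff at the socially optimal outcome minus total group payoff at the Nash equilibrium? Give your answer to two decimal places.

1926.25 euros

The private return per contributed unit is 0.75 < 1 for everyone, so the Nash equilibrium is zero contribution and the group total is Σ E_j = 58 + 36 + 8 + 45 + 59 + 41 + 43 + 12 + 33 = 335.
Each contributed unit returns 6.750 to the group, so the social optimum is full contribution by everyone: group total = 6.750 × 335 = 2261.25.
Efficiency loss = (6.750 − 1) × 335 = 1926.25.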